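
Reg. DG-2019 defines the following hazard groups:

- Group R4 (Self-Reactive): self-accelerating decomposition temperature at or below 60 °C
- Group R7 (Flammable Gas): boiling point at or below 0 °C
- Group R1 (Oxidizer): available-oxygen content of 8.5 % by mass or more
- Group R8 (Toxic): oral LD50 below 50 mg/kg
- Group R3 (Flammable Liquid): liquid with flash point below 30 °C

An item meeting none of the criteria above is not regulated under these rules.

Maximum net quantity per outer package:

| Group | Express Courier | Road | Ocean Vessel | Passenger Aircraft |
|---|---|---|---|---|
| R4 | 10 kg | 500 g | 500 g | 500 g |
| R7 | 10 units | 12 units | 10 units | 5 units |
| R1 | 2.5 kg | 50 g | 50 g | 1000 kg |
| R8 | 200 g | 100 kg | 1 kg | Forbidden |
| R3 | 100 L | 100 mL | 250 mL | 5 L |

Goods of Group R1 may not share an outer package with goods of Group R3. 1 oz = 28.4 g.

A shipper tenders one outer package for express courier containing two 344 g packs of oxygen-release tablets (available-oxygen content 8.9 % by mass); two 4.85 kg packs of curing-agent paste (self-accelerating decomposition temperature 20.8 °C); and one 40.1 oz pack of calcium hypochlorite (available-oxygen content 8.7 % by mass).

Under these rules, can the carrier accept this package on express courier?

Yes

With available-oxygen content 8.9 % by mass (≥ 8.5 % by mass), the oxygen-release tablets fall in Group R1.
The curing-agent paste has self-accelerating decomposition temperature 20.8 °C, which is ≤ 60 °C, so it is Group R4 (Self-Reactive).
Calcium hypochlorite: available-oxygen content 8.7 % by mass ≥ 8.5 % by mass → Group R1 (Oxidizer).
Total Group R1: (two 344 g packs = 688 g) + (one 40.1 oz pack = 1138.84 g) = 1826.84 g.
That is within the Group R1 express courier limit of 2.5 kg.
Group R4 quantity: two 4.85 kg packs = 9.7 kg.
9.7 kg ≤ 10 kg (express courier limit, Group R4) — within limit.
The segregation rule (Group R1 with Group R3) does not apply to Group R1 with Group R4.
Every hazard group is within its express courier limit and no segregation rule is violated.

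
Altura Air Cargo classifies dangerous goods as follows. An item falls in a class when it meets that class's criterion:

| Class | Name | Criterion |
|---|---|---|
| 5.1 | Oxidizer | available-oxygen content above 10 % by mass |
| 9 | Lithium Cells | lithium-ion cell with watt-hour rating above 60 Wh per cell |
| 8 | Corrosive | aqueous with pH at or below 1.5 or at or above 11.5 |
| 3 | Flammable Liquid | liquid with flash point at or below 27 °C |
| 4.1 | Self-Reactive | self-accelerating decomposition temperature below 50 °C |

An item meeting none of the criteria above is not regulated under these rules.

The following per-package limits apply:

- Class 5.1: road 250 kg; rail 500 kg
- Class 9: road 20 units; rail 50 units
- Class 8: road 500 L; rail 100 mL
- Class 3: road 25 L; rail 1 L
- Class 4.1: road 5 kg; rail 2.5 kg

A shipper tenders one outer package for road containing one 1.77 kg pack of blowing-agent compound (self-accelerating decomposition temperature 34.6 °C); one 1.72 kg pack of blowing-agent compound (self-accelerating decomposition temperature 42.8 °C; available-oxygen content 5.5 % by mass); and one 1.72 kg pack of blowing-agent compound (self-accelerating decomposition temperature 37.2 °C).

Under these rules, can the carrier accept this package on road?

Self-accelerating decomposition temperature 34.6 °C meets the Class 4.1 criterion (Self-Reactive), so the blowing-agent compound is Class 4.1.
Blowing-agent compound: self-accelerating decomposition temperature 42.8 °C < 50 °C → Class 4.1 (Self-Reactive).
Self-accelerating decomposition temperature 37.2 °C meets the Class 4.1 criterion (Self-Reactive), so the blowing-agent compound is Class 4.1.
Total Class 4.1: 1.77 kg + 1.72 kg + 1.72 kg = 5.21 kg.
5.21 kg exceeds the road limit of 5 kg for Class 4.1.

No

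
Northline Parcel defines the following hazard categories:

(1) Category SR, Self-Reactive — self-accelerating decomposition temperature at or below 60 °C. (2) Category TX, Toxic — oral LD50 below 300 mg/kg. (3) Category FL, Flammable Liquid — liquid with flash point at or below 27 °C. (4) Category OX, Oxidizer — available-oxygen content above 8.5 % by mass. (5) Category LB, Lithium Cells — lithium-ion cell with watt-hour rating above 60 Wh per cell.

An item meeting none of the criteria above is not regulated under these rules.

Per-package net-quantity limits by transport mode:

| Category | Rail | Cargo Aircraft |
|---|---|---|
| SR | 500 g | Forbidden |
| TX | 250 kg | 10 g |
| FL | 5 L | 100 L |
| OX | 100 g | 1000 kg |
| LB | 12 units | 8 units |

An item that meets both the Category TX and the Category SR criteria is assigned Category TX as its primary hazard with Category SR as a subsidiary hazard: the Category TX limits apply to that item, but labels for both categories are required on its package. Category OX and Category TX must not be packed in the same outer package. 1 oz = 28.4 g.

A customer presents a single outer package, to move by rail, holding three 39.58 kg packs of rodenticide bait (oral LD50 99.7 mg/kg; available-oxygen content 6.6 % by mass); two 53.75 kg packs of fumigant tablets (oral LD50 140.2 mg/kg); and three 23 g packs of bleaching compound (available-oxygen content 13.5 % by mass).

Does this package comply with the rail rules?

No

With oral LD50 99.7 mg/kg (< 300 mg/kg), the rodenticide bait falls in Category TX.
With oral LD50 140.2 mg/kg (< 300 mg/kg), the fumigant tablets fall in Category TX.
Available-oxygen content 13.5 % by mass meets the Category OX criterion (Oxidizer), so the bleaching compound is Category OX.
Category OX quantity: three 23 g packs = 69 g.
69 g is within the rail limit of 100 g for Category OX.
Total Category TX: (three 39.58 kg packs = 118.74 kg) + (two 53.75 kg packs = 107.5 kg) = 226.24 kg.
That is within the Category TX rail limit of 250 kg.
Category OX and Category TX may not share an outer package.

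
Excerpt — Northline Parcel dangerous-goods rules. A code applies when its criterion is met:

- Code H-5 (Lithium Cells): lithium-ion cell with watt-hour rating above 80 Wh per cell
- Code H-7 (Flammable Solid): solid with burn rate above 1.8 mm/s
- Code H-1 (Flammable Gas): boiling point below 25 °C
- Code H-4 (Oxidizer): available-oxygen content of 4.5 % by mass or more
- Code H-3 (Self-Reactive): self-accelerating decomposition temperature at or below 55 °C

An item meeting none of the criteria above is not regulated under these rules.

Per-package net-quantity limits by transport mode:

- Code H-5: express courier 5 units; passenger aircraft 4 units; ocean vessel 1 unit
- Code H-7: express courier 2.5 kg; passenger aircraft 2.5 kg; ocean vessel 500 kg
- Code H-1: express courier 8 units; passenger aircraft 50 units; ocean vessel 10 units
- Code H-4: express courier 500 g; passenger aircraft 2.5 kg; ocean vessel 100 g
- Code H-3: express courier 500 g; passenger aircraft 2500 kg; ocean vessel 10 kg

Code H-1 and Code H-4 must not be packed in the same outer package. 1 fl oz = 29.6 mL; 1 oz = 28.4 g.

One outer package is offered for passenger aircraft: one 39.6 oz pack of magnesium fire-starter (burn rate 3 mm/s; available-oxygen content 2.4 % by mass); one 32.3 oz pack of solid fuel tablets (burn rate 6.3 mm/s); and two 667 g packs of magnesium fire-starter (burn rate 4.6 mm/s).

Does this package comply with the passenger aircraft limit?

Burn rate 3 mm/s meets the Code H-7 criterion (Flammable Solid), so the magnesium fire-starter is Code H-7.
Solid fuel tablets: burn rate 6.3 mm/s > 1.8 mm/s → Code H-7 (Flammable Solid).
Burn rate 4.6 mm/s meets the Code H-7 criterion (Flammable Solid), so the magnesium fire-starter is Code H-7.
Code H-7 net quantity: (one 39.6 oz pack = 1124.64 g) + (one 32.3 oz pack = 917.32 g) + (two 667 g packs = 1.334 kg) = 3375.96 g.
3375.96 g exceeds the passenger aircraft limit of 2.5 kg for Code H-7.

No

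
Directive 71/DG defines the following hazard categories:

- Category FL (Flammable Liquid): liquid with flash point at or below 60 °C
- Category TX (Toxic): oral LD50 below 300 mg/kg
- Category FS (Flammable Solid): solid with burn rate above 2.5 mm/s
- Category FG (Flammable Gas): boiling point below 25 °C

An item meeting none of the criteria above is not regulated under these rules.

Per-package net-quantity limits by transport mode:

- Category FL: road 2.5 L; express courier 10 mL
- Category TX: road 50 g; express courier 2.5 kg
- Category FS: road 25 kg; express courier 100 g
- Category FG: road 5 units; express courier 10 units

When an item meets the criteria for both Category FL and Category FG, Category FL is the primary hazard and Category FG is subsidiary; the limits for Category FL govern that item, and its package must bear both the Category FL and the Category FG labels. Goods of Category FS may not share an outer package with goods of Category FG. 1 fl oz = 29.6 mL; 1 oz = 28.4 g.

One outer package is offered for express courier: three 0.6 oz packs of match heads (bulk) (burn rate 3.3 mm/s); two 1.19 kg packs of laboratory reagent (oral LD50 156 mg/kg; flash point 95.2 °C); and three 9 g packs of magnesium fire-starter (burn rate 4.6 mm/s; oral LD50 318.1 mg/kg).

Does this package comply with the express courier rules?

With burn rate 3.3 mm/s (> 2.5 mm/s), the match heads (bulk) fall in Category FS.
Oral LD50 156 mg/kg meets the Category TX criterion (Toxic), so the laboratory reagent is Category TX.
The magnesium fire-starter has burn rate 4.6 mm/s, which is > 2.5 mm/s, so it is Category FS (Flammable Solid).
Total Category FS: (three 0.6 oz packs = 51.12 g) + (three 9 g packs = 27 g) = 78.12 g.
78.12 g is within the express courier limit of 100 g for Category FS.
Category TX quantity: two 1.19 kg packs = 2.38 kg.
2.38 kg is within the express courier limit of 2.5 kg for Category TX.
The segregation rule (Category FS with Category FG) does not apply to Category FS with Category TX.
Every hazard category is within its express courier limit and no segregation rule is violated.

Yes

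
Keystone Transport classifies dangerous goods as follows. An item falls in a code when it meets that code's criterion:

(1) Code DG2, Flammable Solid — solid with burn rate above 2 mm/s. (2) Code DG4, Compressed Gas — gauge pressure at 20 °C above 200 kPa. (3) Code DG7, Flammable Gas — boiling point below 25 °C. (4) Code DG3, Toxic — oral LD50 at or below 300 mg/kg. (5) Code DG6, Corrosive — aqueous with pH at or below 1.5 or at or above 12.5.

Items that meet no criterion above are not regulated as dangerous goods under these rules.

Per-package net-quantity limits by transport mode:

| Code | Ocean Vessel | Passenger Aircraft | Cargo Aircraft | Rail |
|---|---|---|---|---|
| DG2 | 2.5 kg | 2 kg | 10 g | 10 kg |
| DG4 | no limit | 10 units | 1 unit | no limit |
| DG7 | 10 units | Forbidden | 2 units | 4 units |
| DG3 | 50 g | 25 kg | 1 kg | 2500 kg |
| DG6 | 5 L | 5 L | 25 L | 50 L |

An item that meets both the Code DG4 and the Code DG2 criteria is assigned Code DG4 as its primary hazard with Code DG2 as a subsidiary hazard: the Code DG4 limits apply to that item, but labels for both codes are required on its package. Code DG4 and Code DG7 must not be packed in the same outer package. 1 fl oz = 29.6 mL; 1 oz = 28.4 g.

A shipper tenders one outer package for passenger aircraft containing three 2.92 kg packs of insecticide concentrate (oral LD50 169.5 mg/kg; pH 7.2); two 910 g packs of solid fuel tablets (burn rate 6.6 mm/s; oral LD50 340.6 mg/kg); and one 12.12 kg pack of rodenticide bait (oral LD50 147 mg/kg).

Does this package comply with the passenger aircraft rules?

Yes

With oral LD50 169.5 mg/kg (≤ 300 mg/kg), the insecticide concentrate falls in Code DG3.
With burn rate 6.6 mm/s (> 2 mm/s), the solid fuel tablets fall in Code DG2.
The rodenticide bait has oral LD50 147 mg/kg, which is ≤ 300 mg/kg, so it is Code DG3 (Toxic).
Code DG3 net quantity: (three 2.92 kg packs = 8.76 kg) + 12.12 kg = 20.88 kg.
20.88 kg ≤ 25 kg (passenger aircraft limit, Code DG3) — within limit.
Code DG2 quantity: two 910 g packs = 1.82 kg.
That is within the Code DG2 passenger aircraft limit of 2 kg.
The segregation rule (Code DG4 with Code DG7) does not apply to Code DG3 with Code DG2.
Every hazard code is within its passenger aircraft limit and no segregation rule is violated.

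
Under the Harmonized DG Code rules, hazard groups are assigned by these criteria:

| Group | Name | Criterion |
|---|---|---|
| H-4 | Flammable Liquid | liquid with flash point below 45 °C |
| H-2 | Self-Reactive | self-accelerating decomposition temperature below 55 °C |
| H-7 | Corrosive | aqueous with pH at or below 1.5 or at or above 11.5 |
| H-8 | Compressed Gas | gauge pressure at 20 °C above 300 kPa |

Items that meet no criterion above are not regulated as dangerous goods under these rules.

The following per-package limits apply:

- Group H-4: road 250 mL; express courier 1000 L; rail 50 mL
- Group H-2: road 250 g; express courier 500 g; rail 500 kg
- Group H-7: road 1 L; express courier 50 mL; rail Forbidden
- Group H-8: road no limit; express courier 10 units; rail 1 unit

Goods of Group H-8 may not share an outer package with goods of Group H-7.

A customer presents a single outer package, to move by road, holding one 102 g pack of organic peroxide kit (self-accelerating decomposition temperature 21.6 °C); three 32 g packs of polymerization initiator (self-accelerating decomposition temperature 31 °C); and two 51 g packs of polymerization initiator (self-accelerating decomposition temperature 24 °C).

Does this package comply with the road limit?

No

With self-accelerating decomposition temperature 21.6 °C (< 55 °C), the organic peroxide kit falls in Group H-2.
Self-accelerating decomposition temperature 31 °C meets the Group H-2 criterion (Self-Reactive), so the polymerization initiator is Group H-2.
The polymerization initiator has self-accelerating decomposition temperature 24 °C, which is < 55 °C, so it is Group H-2 (Self-Reactive).
Group H-2 net quantity: 102 g + (three 32 g packs = 96 g) + (two 51 g packs = 102 g) = 300 g.
That exceeds the Group H-2 road limit of 250 g.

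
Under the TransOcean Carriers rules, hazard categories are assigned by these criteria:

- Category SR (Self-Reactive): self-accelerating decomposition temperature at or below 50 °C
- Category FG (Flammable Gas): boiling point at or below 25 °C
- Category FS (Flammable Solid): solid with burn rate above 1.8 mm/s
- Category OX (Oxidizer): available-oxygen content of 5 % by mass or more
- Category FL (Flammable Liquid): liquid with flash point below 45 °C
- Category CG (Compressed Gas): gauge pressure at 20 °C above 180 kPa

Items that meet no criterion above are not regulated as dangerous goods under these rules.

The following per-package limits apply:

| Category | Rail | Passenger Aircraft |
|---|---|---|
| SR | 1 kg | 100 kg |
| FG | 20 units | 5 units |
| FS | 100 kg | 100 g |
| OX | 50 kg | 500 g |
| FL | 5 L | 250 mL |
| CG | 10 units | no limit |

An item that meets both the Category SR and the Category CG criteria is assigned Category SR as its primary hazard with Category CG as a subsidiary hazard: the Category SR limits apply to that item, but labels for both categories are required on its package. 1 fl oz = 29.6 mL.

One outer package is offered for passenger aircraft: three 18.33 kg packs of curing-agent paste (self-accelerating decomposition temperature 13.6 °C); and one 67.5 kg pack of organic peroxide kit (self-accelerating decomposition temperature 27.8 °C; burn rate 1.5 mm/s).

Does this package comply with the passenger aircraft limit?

No

Self-accelerating decomposition temperature 13.6 °C meets the Category SR criterion (Self-Reactive), so the curing-agent paste is Category SR.
With self-accelerating decomposition temperature 27.8 °C (≤ 50 °C), the organic peroxide kit falls in Category SR.
Total Category SR: (three 18.33 kg packs = 54.99 kg) + 67.5 kg = 122.49 kg.
122.49 kg exceeds the passenger aircraft limit of 100 kg for Category SR.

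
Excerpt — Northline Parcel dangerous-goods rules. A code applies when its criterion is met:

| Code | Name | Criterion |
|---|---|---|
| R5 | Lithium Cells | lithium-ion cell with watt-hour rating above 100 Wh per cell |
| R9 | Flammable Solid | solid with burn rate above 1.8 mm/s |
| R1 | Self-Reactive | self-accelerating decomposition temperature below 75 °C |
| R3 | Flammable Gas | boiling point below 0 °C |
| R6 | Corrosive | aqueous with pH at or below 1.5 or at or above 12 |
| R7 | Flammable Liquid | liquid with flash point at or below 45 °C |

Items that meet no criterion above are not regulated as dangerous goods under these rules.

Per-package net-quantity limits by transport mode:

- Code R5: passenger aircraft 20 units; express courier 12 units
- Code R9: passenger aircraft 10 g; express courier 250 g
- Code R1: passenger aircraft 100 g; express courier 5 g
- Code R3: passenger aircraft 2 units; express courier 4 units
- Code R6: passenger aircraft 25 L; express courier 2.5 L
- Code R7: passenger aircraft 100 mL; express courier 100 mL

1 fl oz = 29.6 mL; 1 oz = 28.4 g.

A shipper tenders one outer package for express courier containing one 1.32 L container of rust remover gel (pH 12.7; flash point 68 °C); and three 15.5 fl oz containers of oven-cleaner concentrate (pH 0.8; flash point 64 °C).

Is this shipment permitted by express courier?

No

The rust remover gel has pH 12.7, which is ≥ 12, so it is Code R6 (Corrosive).
pH 0.8 meets the Code R6 criterion (Corrosive), so the oven-cleaner concentrate is Code R6.
Total Code R6: 1.32 L + (three 15.5 fl oz containers = 1376.4 mL) = 2696.4 mL.
2696.4 mL exceeds the express courier limit of 2.5 L for Code R6.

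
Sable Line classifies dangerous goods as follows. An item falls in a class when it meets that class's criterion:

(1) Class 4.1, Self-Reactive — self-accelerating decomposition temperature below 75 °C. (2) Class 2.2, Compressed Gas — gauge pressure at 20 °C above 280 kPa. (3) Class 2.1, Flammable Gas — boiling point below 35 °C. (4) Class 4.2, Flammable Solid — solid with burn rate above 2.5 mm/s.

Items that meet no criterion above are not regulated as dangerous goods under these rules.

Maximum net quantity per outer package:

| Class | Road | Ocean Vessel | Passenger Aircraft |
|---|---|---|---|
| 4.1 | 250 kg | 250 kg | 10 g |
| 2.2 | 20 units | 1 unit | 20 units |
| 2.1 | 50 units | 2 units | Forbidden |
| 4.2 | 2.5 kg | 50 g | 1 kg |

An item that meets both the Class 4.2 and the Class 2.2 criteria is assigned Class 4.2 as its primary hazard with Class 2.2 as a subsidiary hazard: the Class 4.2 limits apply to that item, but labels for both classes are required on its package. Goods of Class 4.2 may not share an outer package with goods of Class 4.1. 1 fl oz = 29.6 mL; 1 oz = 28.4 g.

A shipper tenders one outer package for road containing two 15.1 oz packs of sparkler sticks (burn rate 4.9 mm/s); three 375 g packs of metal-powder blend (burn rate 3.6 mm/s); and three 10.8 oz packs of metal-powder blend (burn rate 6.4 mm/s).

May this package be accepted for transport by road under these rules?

No

The sparkler sticks have burn rate 4.9 mm/s, which is > 2.5 mm/s, so they are Class 4.2 (Flammable Solid).
Metal-powder blend: burn rate 3.6 mm/s > 2.5 mm/s → Class 4.2 (Flammable Solid).
The metal-powder blend has burn rate 6.4 mm/s, which is > 2.5 mm/s, so it is Class 4.2 (Flammable Solid).
Class 4.2 net quantity: (two 15.1 oz packs = 857.68 g) + (three 375 g packs = 1.125 kg) + (three 10.8 oz packs = 920.16 g) = 2902.84 g.
2902.84 g exceeds the road limit of 2.5 kg for Class 4.2.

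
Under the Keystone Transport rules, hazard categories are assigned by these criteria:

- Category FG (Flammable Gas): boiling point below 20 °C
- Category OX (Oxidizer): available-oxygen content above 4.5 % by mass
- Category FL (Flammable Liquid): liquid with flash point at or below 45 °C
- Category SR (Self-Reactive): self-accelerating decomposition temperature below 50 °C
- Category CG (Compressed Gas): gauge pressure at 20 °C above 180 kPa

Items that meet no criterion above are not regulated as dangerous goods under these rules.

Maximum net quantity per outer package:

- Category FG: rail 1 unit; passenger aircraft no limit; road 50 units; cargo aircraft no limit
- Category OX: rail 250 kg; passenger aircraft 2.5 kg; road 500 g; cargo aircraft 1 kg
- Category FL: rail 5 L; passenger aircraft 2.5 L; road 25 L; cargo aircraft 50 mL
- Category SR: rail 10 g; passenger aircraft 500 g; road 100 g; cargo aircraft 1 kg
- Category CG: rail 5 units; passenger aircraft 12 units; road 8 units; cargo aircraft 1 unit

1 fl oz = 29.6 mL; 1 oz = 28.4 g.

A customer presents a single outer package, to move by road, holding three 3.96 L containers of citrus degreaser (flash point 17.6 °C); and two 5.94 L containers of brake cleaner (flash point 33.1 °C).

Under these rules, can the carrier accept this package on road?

Yes

Citrus degreaser: flash point 17.6 °C ≤ 45 °C → Category FL (Flammable Liquid).
With flash point 33.1 °C (≤ 45 °C), the brake cleaner falls in Category FL.
Category FL net quantity: (three 3.96 L containers = 11.88 L) + (two 5.94 L containers = 11.88 L) = 23.76 L.
That is within the Category FL road limit of 25 L.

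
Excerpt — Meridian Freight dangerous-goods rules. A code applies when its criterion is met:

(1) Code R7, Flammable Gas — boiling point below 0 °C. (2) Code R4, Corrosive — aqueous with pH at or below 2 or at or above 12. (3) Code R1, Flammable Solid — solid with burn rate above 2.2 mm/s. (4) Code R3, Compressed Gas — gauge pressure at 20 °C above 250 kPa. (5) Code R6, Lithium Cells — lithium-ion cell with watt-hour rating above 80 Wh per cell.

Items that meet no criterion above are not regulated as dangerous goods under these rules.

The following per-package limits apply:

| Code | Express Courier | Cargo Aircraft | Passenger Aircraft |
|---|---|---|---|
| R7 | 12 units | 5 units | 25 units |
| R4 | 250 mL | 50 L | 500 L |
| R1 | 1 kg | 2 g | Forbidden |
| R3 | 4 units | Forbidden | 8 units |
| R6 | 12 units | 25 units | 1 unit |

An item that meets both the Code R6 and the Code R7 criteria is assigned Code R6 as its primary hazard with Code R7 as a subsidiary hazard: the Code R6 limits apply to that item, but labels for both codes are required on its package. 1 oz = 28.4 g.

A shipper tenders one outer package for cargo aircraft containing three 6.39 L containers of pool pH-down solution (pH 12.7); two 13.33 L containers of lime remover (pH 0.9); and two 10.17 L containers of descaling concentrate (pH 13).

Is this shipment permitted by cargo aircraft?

The pool pH-down solution has pH 12.7, which is ≥ 12, so it is Code R4 (Corrosive).
With pH 0.9 (≤ 2), the lime remover falls in Code R4.
The descaling concentrate has pH 13, which is ≥ 12, so it is Code R4 (Corrosive).
Total Code R4: (three 6.39 L containers = 19.17 L) + (two 13.33 L containers = 26.66 L) + (two 10.17 L containers = 20.34 L) = 66.17 L.
That exceeds the Code R4 cargo aircraft limit of 50 L.

No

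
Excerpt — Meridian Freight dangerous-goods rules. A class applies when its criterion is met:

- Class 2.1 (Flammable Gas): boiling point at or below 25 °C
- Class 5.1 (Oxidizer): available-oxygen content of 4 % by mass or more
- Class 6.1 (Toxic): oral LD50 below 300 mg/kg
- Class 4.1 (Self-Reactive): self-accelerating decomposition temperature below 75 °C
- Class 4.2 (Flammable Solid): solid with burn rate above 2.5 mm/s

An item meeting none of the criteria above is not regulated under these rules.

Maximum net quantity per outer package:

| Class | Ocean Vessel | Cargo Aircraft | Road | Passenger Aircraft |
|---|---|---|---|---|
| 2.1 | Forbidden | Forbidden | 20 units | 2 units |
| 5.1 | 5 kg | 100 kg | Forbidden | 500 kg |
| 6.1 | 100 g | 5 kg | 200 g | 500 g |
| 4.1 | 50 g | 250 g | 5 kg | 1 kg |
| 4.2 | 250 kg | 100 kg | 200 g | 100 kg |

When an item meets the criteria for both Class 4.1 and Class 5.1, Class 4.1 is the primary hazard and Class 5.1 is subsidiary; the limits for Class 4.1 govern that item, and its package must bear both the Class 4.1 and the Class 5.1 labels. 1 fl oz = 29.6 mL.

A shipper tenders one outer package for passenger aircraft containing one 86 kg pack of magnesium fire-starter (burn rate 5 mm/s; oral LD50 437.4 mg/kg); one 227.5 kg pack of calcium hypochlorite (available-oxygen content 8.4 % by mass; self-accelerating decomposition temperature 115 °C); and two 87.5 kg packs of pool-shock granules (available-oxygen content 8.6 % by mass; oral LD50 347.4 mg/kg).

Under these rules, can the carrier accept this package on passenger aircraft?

With burn rate 5 mm/s (> 2.5 mm/s), the magnesium fire-starter falls in Class 4.2.
Calcium hypochlorite: available-oxygen content 8.4 % by mass ≥ 4 % by mass → Class 5.1 (Oxidizer).
With available-oxygen content 8.6 % by mass (≥ 4 % by mass), the pool-shock granules fall in Class 5.1.
Class 5.1 net quantity: 227.5 kg + (two 87.5 kg packs = 175 kg) = 402.5 kg.
That is within the Class 5.1 passenger aircraft limit of 500 kg.
Class 4.2 quantity: 86 kg.
That is within the Class 4.2 passenger aircraft limit of 100 kg.
Every hazard class is within its passenger aircraft limit and no segregation rule is violated.

Yes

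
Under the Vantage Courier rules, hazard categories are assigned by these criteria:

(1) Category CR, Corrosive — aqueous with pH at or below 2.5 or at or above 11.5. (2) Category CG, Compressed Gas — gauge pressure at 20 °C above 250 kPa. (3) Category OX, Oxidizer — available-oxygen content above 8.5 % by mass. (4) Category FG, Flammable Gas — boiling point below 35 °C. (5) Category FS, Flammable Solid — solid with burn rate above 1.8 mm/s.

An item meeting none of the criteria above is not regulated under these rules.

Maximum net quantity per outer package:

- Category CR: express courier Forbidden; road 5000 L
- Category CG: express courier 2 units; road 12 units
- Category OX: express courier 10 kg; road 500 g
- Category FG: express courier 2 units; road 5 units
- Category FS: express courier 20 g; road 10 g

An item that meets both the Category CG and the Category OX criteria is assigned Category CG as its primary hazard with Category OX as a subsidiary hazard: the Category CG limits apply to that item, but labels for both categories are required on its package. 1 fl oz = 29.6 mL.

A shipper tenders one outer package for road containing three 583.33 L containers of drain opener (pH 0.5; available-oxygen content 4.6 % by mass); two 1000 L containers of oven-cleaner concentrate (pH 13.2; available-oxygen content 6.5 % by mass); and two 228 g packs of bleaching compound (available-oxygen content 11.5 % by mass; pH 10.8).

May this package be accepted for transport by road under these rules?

Yes

The drain opener has pH 0.5, which is ≤ 2.5, so it is Category CR (Corrosive).
With pH 13.2 (≥ 11.5), the oven-cleaner concentrate falls in Category CR.
Bleaching compound: available-oxygen content 11.5 % by mass > 8.5 % by mass → Category OX (Oxidizer).
Category CR net quantity: (three 583.33 L containers = 1749.99 L) + (two 1000 L containers = 2000 L) = 3749.99 L.
3749.99 L is within the road limit of 5000 L for Category CR.
Category OX quantity: two 228 g packs = 456 g.
456 g is within the road limit of 500 g for Category OX.
Every hazard category is within its road limit and no segregation rule is violated.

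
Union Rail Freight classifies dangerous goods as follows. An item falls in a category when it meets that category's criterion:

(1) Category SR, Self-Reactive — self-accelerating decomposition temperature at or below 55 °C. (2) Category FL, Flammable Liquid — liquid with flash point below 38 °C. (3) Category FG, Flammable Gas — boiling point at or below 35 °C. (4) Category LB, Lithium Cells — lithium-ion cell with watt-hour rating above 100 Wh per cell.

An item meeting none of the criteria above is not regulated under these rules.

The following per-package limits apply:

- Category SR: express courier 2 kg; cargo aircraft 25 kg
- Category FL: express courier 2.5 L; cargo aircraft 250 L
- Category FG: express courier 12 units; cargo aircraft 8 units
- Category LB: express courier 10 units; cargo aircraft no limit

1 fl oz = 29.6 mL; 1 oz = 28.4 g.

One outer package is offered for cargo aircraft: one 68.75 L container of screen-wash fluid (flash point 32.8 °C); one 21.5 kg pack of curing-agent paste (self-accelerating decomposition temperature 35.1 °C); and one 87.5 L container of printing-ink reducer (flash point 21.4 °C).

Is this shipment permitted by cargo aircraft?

Flash point 32.8 °C meets the Category FL criterion (Flammable Liquid), so the screen-wash fluid is Category FL.
Curing-agent paste: self-accelerating decomposition temperature 35.1 °C ≤ 55 °C → Category SR (Self-Reactive).
Printing-ink reducer: flash point 21.4 °C < 38 °C → Category FL (Flammable Liquid).
Category FL net quantity: 68.75 L + 87.5 L = 156.25 L.
156.25 L ≤ 250 L (cargo aircraft limit, Category FL) — within limit.
Category SR quantity: 21.5 kg.
That is within the Category SR cargo aircraft limit of 25 kg.
Every hazard category is within its cargo aircraft limit and no segregation rule is violated.

Yes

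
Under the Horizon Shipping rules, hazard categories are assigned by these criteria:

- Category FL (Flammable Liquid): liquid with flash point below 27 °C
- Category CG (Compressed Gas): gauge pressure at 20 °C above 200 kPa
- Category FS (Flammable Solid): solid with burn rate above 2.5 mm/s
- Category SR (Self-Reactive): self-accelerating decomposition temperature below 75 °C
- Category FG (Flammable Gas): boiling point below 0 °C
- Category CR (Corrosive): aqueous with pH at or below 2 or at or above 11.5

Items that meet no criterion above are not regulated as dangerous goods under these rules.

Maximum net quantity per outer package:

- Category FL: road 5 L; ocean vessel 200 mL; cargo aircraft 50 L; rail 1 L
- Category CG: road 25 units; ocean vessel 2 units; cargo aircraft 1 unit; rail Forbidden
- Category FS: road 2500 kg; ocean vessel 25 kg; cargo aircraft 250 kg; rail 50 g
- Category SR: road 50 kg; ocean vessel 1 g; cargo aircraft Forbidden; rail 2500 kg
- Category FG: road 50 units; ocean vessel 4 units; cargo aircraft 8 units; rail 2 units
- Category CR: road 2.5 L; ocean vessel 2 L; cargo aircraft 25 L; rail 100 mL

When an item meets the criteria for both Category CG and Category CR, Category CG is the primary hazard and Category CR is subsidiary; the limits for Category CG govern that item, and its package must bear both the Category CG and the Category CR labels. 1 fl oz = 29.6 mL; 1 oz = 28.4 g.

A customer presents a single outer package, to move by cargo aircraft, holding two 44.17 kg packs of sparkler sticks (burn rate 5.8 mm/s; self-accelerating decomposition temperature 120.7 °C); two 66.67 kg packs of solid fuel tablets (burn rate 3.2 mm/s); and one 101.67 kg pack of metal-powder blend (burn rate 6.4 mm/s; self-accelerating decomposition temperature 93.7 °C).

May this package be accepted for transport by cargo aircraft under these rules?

No

Sparkler sticks: burn rate 5.8 mm/s > 2.5 mm/s → Category FS (Flammable Solid).
Solid fuel tablets: burn rate 3.2 mm/s > 2.5 mm/s → Category FS (Flammable Solid).
Burn rate 6.4 mm/s meets the Category FS criterion (Flammable Solid), so the metal-powder blend is Category FS.
Total Category FS: (two 44.17 kg packs = 88.34 kg) + (two 66.67 kg packs = 133.34 kg) + 101.67 kg = 323.35 kg.
323.35 kg exceeds the cargo aircraft limit of 250 kg for Category FS.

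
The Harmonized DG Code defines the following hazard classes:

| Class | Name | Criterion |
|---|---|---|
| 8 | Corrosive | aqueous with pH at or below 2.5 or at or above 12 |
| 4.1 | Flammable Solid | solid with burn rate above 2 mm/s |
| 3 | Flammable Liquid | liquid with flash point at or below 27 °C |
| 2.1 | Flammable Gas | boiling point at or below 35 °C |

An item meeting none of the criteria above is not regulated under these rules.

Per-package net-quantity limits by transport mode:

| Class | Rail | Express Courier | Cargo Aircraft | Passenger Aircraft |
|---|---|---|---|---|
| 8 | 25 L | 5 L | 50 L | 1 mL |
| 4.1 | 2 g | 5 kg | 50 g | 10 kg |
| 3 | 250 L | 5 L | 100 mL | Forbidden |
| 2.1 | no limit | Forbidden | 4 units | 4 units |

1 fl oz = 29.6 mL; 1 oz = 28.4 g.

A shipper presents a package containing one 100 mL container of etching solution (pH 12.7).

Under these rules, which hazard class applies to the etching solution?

With pH 12.7 (≥ 12), the etching solution falls in Class 8.

Class 8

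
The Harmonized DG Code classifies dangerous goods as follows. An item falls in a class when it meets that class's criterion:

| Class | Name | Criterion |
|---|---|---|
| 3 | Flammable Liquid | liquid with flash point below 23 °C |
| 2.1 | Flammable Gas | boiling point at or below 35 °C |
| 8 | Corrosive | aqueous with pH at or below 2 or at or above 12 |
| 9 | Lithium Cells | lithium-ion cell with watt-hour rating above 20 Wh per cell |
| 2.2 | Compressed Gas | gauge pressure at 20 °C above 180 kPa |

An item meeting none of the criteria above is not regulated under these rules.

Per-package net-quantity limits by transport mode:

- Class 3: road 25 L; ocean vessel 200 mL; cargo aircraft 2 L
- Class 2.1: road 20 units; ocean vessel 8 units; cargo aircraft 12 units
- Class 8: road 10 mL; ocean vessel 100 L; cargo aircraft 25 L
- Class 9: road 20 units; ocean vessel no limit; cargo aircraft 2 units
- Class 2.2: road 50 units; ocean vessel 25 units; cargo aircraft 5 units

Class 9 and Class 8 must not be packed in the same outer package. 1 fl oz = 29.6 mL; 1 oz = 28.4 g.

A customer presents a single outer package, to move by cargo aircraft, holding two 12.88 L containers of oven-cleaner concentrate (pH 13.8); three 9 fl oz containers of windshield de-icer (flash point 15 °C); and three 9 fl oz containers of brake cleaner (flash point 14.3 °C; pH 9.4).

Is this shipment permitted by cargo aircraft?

No

pH 13.8 meets the Class 8 criterion (Corrosive), so the oven-cleaner concentrate is Class 8.
The windshield de-icer has flash point 15 °C, which is < 23 °C, so it is Class 3 (Flammable Liquid).
The brake cleaner has flash point 14.3 °C, which is < 23 °C, so it is Class 3 (Flammable Liquid).
Class 8 quantity: two 12.88 L containers = 25.76 L.
25.76 L > 25 L (cargo aircraft limit, Class 8) — over the limit.
Class 3 net quantity: (three 9 fl oz containers = 799.2 mL) + (three 9 fl oz containers = 799.2 mL) = 1598.4 mL.
1598.4 mL is within the cargo aircraft limit of 2 L for Class 3.
The segregation rule (Class 9 with Class 8) does not apply to Class 8 with Class 3.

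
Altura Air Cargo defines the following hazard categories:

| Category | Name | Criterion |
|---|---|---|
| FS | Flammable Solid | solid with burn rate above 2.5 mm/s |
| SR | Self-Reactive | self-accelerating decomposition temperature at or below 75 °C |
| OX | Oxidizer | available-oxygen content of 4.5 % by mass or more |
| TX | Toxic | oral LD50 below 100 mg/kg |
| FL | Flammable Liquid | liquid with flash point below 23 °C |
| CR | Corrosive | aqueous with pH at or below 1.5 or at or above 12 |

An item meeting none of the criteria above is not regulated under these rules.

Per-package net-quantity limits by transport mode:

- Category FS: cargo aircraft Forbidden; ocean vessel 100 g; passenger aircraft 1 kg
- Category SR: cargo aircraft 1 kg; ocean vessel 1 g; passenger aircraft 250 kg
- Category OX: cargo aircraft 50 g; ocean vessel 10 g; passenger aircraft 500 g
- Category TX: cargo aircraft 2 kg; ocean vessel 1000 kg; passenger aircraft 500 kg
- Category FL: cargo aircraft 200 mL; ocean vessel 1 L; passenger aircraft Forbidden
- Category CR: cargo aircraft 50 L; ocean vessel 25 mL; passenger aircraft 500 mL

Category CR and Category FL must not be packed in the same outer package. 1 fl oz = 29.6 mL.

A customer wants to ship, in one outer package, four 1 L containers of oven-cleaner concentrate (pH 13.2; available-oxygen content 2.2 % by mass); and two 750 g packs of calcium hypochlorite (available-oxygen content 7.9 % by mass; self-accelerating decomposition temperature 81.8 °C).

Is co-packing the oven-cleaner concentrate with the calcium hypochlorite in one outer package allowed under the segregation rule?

pH 13.2 meets the Category CR criterion (Corrosive), so the oven-cleaner concentrate is Category CR.
With available-oxygen content 7.9 % by mass (≥ 4.5 % by mass), the calcium hypochlorite falls in Category OX.
No segregation rule bars Category CR with Category OX.

Yes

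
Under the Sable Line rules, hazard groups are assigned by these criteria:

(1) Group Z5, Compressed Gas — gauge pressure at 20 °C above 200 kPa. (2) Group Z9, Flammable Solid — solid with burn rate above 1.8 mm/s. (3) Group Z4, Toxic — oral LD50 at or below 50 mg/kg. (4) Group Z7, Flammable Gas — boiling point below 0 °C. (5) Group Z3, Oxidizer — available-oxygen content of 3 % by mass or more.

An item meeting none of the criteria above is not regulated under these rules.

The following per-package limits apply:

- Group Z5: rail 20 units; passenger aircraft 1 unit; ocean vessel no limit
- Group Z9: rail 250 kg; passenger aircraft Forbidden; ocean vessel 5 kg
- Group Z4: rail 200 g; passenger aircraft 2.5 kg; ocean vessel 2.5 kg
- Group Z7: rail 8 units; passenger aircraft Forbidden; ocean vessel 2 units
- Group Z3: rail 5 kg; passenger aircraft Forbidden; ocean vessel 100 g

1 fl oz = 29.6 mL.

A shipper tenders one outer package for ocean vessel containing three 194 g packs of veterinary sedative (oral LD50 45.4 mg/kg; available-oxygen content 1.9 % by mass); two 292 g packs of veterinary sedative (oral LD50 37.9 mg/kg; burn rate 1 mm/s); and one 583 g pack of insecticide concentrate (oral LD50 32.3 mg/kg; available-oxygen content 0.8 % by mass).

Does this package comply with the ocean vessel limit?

The veterinary sedative has oral LD50 45.4 mg/kg, which is ≤ 50 mg/kg, so it is Group Z4 (Toxic).
The veterinary sedative has oral LD50 37.9 mg/kg, which is ≤ 50 mg/kg, so it is Group Z4 (Toxic).
Oral LD50 32.3 mg/kg meets the Group Z4 criterion (Toxic), so the insecticide concentrate is Group Z4.
Group Z4 net quantity: (three 194 g packs = 582 g) + (two 292 g packs = 584 g) + 583 g = 1.749 kg.
1.749 kg ≤ 2.5 kg (ocean vessel limit, Group Z4) — within limit.

Yes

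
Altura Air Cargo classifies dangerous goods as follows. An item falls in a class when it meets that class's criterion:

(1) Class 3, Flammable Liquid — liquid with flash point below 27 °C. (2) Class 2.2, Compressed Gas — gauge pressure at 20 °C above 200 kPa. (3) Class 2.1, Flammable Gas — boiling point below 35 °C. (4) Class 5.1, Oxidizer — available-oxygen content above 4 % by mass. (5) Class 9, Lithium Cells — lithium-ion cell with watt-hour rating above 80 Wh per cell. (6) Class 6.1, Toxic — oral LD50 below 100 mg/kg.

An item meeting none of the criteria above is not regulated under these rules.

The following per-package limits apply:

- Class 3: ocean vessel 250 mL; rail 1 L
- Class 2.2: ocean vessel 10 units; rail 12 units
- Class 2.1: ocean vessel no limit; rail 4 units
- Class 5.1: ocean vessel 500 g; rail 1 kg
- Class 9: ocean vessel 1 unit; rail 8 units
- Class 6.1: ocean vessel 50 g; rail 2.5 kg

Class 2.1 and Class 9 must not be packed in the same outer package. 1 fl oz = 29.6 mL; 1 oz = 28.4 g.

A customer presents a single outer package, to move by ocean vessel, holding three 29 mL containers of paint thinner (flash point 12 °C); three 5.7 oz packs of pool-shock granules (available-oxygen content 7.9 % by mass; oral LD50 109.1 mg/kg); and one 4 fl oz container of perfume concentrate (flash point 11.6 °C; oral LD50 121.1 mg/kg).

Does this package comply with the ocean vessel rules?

Yes

With flash point 12 °C (< 27 °C), the paint thinner falls in Class 3.
Available-oxygen content 7.9 % by mass meets the Class 5.1 criterion (Oxidizer), so the pool-shock granules are Class 5.1.
The perfume concentrate has flash point 11.6 °C, which is < 27 °C, so it is Class 3 (Flammable Liquid).
Total Class 3: (three 29 mL containers = 87 mL) + (one 4 fl oz container = 118.4 mL) = 205.4 mL.
205.4 mL is within the ocean vessel limit of 250 mL for Class 3.
Class 5.1 quantity: three 5.7 oz packs = 485.64 g.
485.64 g ≤ 500 g (ocean vessel limit, Class 5.1) — within limit.
The segregation rule (Class 2.1 with Class 9) does not apply to Class 3 with Class 5.1.
Every hazard class is within its ocean vessel limit and no segregation rule is violated.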